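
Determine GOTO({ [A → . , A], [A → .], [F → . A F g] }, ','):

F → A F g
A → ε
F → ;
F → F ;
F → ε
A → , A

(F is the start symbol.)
{ [A → , . A], [A → . , A], [A → .] }

GOTO(I, ',') = CLOSURE({ [A → αX.β] : [A → α.Xβ] ∈ I, X = ',' })

Items with dot before ',', with the dot advanced:
  [A → . , A] → [A → , . A]
Closure of the advanced items:
  [A → , . A] has the dot before A: add [A → .], [A → . , A]

GOTO = { [A → , . A], [A → . , A], [A → .] }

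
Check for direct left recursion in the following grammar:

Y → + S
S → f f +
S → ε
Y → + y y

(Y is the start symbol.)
No direct left recursion

Y → + S: starts with '+'
S → f f +: starts with f
S → ε: starts with ε
Y → + y y: starts with '+'

No direct left recursion found.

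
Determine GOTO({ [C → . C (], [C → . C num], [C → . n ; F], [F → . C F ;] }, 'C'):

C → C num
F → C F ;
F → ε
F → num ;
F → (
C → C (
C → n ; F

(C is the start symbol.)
{ [C → . C (], [C → . C num], [C → . n ; F], [C → C . (], [C → C . num], [F → . (], [F → . C F ;], [F → . num ;], [F → .], [F → C . F ;] }

GOTO(I, 'C') = CLOSURE({ [A → αX.β] : [A → α.Xβ] ∈ I, X = 'C' })

Items with dot before 'C', with the dot advanced:
  [C → . C (] → [C → C . (]
  [C → . C num] → [C → C . num]
  [F → . C F ;] → [F → C . F ;]
Closure of the advanced items:
  [F → C . F ;] has the dot before F: add [F → . C F ;], [F → .], [F → . num ;], [F → . (]
  [F → . C F ;] has the dot before C: add [C → . C num], [C → . C (], [C → . n ; F]

GOTO = { [C → . C (], [C → . C num], [C → . n ; F], [C → C . (], [C → C . num], [F → . (], [F → . C F ;], [F → . num ;], [F → .], [F → C . F ;] }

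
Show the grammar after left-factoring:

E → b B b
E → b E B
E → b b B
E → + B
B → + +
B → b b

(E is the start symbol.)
E → b E'
E' → B b
E' → E B
E' → b B
E → + B
B → + +
B → b b

Left-factoring transforms A → αβ₁ | αβ₂ into A → αA' and A' → β₁ | β₂
(α is the longest common prefix among the alternatives). Repeat until
no nonterminal has two alternatives with a common prefix.

Round 1: E has alternatives sharing prefix 'b'. Introduce E': E → b E'
  Add: E' → B b
  Add: E' → E B
  Add: E' → b B

No remaining common prefixes — done.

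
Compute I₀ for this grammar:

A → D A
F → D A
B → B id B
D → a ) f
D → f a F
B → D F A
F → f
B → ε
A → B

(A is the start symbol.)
First, augment the grammar with A' → A
I₀ = CLOSURE({ [A' → . A] }):
  [A' → . A] has the dot before A: add [A → . D A], [A → . B]
  [A → . D A] has the dot before D: add [D → . a ) f], [D → . f a F]
  [A → . B] has the dot before B: add [B → . B id B], [B → . D F A], [B → .]
No further items can be added.

I₀ = { [A → . B], [A → . D A], [A' → . A], [B → . B id B], [B → . D F A], [B → .], [D → . a ) f], [D → . f a F] }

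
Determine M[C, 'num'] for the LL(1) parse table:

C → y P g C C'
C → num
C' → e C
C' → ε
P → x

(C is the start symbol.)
To find M[C, 'num'], we find productions for C where 'num' is in the predict set (PREDICT(N → α) = (FIRST(α) \ {ε}) ∪ (FOLLOW(N) if α ⇒* ε)).

C → y P g C C': PREDICT = { 'y' }
C → num: PREDICT = { 'num' }
  'num' is in predict set, so this production goes in M[C, 'num']

M[C, 'num'] = C → num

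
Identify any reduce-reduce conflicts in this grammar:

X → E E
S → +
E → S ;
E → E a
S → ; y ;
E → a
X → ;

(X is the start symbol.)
Yes — I10: [E → E a .] vs [E → a .]

Augment with X' → X and build the canonical LR(0) collection (I0 = CLOSURE({[X' → . X]}), then GOTO on every symbol after a dot until no new states appear). It has 14 states:
  I0: { [E → . E a], [E → . S ;], [E → . a], [S → . +], [S → . ; y ;], [X → . ;], [X → . E E], [X' → . X] }  — shift
  I1: { [S → + .] }  — reduce
  I2: { [S → ; . y ;], [X → ; .] }  — shift, reduce
  I3: { [E → . E a], [E → . S ;], [E → . a], [E → E . a], [S → . +], [S → . ; y ;], [X → E . E] }  — shift
  I4: { [E → S . ;] }  — shift
  I5: { [X' → X .] }  — accept
  I6: { [E → a .] }  — reduce
  I7: { [E → S ; .] }  — reduce
  I8: { [S → ; . y ;] }  — shift
  I9: { [E → E . a], [X → E E .] }  — shift, reduce
  I10: { [E → E a .], [E → a .] }  — 2 reduces
  I11: { [E → E a .] }  — reduce
  I12: { [S → ; y . ;] }  — shift
  I13: { [S → ; y ; .] }  — reduce

I10 contains complete items [E → E a .], [E → a .] — reduce-reduce conflict.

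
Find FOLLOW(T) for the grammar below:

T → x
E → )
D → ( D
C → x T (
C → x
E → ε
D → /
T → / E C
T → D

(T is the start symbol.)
T is the start symbol, so $ ∈ FOLLOW(T).
In C → x T (: T is followed by '(', add FIRST('(') \ {ε} = { '(' }

Taking the union: FOLLOW(T) = { $, '(' }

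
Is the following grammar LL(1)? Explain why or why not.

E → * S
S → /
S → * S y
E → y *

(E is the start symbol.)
A grammar is LL(1) if for each non-terminal N with multiple productions, the predict sets of those productions are pairwise disjoint, where PREDICT(N → α) = (FIRST(α) \ {ε}) ∪ (FOLLOW(N) if α ⇒* ε).

For E:
  PREDICT(E → '*' S) = { '*' }
  PREDICT(E → y '*') = { 'y' }
For S:
  PREDICT(S → '/') = { '/' }
  PREDICT(S → '*' S y) = { '*' }

All predict sets are disjoint. The grammar IS LL(1).

Answer: Yes, the grammar is LL(1).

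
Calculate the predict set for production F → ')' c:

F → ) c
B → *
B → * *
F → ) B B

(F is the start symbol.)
PREDICT(F → ')' c) = (FIRST(RHS) \ {ε}) ∪ (FOLLOW(F) if ε ∈ FIRST(RHS), i.e. RHS ⇒* ε)
FIRST(')' c) = { ')' }
ε ∉ FIRST(')' c), so FOLLOW(F) is not added.
PREDICT(F → ')' c) = { ')' }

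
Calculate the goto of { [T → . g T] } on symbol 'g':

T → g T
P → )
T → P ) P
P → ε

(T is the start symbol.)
{ [P → . )], [P → .], [T → . P ) P], [T → . g T], [T → g . T] }

GOTO(I, 'g') = CLOSURE({ [A → αX.β] : [A → α.Xβ] ∈ I, X = 'g' })

Items with dot before 'g', with the dot advanced:
  [T → . g T] → [T → g . T]
Closure of the advanced items:
  [T → g . T] has the dot before T: add [T → . g T], [T → . P ) P]
  [T → . P ) P] has the dot before P: add [P → . )], [P → .]

GOTO = { [P → . )], [P → .], [T → . P ) P], [T → . g T], [T → g . T] }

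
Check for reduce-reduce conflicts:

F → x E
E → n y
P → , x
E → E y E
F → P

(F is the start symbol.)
No reduce-reduce conflicts

Augment with F' → F and build the canonical LR(0) collection (I0 = CLOSURE({[F' → . F]}), then GOTO on every symbol after a dot until no new states appear). It has 11 states:
  I0: { [F → . P], [F → . x E], [F' → . F], [P → . , x] }  — shift
  I1: { [P → , . x] }  — shift
  I2: { [F' → F .] }  — accept
  I3: { [F → P .] }  — reduce
  I4: { [E → . E y E], [E → . n y], [F → x . E] }  — shift
  I5: { [E → E . y E], [F → x E .] }  — shift, reduce
  I6: { [E → n . y] }  — shift
  I7: { [E → n y .] }  — reduce
  I8: { [E → . E y E], [E → . n y], [E → E y . E] }  — shift
  I9: { [E → E . y E], [E → E y E .] }  — shift, reduce
  I10: { [P → , x .] }  — reduce

No state contains more than one complete item.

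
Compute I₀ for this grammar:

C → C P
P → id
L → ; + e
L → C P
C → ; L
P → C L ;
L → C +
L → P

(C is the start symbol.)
{ [C → . ; L], [C → . C P], [C' → . C] }

First, augment the grammar with C' → C
I₀ = CLOSURE({ [C' → . C] }):
  [C' → . C] has the dot before C: add [C → . C P], [C → . ; L]
No further items can be added.

I₀ = { [C → . ; L], [C → . C P], [C' → . C] }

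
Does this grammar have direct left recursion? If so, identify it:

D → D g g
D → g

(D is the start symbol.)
Direct left recursion occurs when N → N α for some non-terminal N (the right-hand side begins with the left-hand side itself).

D → D g g: LEFT RECURSIVE (starts with D)
D → g: starts with g

The grammar has direct left recursion on: D.

Answer: Yes, D is left-recursive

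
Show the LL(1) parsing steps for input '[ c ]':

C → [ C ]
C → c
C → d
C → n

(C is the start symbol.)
LL(1) parsing maintains a stack (initially the start symbol over $) and the input. At each step: if the stack top is a terminal, match it against the current input token; if it is a non-terminal N, replace it with the RHS of M[N, lookahead] (the unique production whose predict set contains the lookahead).

Stack is shown with the top on the left.

Stack    Input    Action
------------------------
C $      [ c ] $  output C → [ C ]
[ C ] $  [ c ] $  match '['
C ] $    c ] $    output C → c
c ] $    c ] $    match 'c'
] $      ] $      match ']'
$        $        accept

The string is accepted.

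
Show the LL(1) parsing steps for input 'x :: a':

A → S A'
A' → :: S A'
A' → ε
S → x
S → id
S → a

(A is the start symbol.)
Stack is shown with the top on the left.

Stack      Input     Action
---------------------------
A $        x :: a $  output A → S A'
S A' $     x :: a $  output S → x
x A' $     x :: a $  match 'x'
A' $       :: a $    output A' → :: S A'
:: S A' $  :: a $    match '::'
S A' $     a $       output S → a
a A' $     a $       match 'a'
A' $       $         output A' → ε
$          $         accept

The string is accepted.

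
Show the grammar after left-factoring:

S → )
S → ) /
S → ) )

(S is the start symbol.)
S → ) S'
S' → ε
S' → /
S' → )

Left-factoring transforms A → αβ₁ | αβ₂ into A → αA' and A' → β₁ | β₂
(α is the longest common prefix among the alternatives). Repeat until
no nonterminal has two alternatives with a common prefix.

Round 1: S has alternatives sharing prefix ')'. Introduce S': S → ) S'
  Add: S' → ε
  Add: S' → /
  Add: S' → )

No remaining common prefixes — done.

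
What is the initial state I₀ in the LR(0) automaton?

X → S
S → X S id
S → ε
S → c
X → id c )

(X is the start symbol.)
{ [S → . X S id], [S → . c], [S → .], [X → . S], [X → . id c )], [X' → . X] }

First, augment the grammar with X' → X
I₀ = CLOSURE({ [X' → . X] }):
  [X' → . X] has the dot before X: add [X → . S], [X → . id c )]
  [X → . S] has the dot before S: add [S → . X S id], [S → .], [S → . c]
No further items can be added.

I₀ = { [S → . X S id], [S → . c], [S → .], [X → . S], [X → . id c )], [X' → . X] }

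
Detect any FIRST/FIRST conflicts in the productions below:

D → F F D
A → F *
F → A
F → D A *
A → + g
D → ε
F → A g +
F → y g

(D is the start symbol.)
A FIRST/FIRST conflict occurs when two productions N → α and N → β for the same non-terminal have FIRST(α) ∩ FIRST(β) ≠ ∅ (with ε ∈ FIRST of a nullable right-hand side, so two nullable alternatives also conflict).

FIRST sets of the non-terminals at (or reachable through a nullable prefix from) the front of some alternative:
  FIRST(F) = { '+', 'y' }
  FIRST(A) = { '+', 'y' }
  FIRST(D) = { '+', 'y', ε }

Productions for D:
  D → F F D: FIRST = { '+', 'y' }
  D → ε: FIRST = { ε }
Productions for A:
  A → F *: FIRST = { '+', 'y' }
  A → + g: FIRST = { '+' }
Productions for F:
  F → A: FIRST = { '+', 'y' }
  F → D A *: FIRST = { '+', 'y' }
  F → A g +: FIRST = { '+', 'y' }
  F → y g: FIRST = { 'y' }

Conflict for A: A → F * and A → + g
  Overlap: { '+' }
Conflict for F: F → A and F → D A *
  Overlap: { '+', 'y' }
Conflict for F: F → A and F → A g +
  Overlap: { '+', 'y' }
Conflict for F: F → A and F → y g
  Overlap: { 'y' }
Conflict for F: F → D A * and F → A g +
  Overlap: { '+', 'y' }
Conflict for F: F → D A * and F → y g
  Overlap: { 'y' }
Conflict for F: F → A g + and F → y g
  Overlap: { 'y' }

Answer: Yes. A → F '*' / A → '+' g on { '+' }; F → A / F → D A '*' on { '+', 'y' }; F → A / F → A g '+' on { '+', 'y' }; F → A / F → y g on { 'y' }; F → D A '*' / F → A g '+' on { '+', 'y' }; F → D A '*' / F → y g on { 'y' }; F → A g '+' / F → y g on { 'y' }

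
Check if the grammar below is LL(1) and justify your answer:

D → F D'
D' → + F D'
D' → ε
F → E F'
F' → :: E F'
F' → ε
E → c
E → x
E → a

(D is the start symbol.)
Yes, the grammar is LL(1).

Relevant sets:
  FOLLOW(D') = { $ }
  FOLLOW(F') = { $, '+' }

For D':
  PREDICT(D' → '+' F D') = { '+' }
  PREDICT(D' → ε) = { $ }
For F':
  PREDICT(F' → :: E F') = { '::' }
  PREDICT(F' → ε) = { $, '+' }
For E:
  PREDICT(E → c) = { 'c' }
  PREDICT(E → x) = { 'x' }
  PREDICT(E → a) = { 'a' }
D, F have a single production, so nothing to check there.

All predict sets are disjoint. The grammar IS LL(1).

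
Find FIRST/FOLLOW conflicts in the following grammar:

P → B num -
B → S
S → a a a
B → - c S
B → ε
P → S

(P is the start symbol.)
No FIRST/FOLLOW conflicts.

A FIRST/FOLLOW conflict occurs when a non-terminal N has a nullable alternative N → β (β ⇒* ε) and another alternative N → α with FIRST(α) ∩ FOLLOW(N) ≠ ∅: on such a lookahead the parser cannot decide between expanding α and letting N vanish via β.

Nullable non-terminals: B.
FIRST sets used below: FIRST(S) = { 'a' }

B: nullable alternative(s) B → ε; FOLLOW(B) = { 'num' }
  B → S: FIRST \ {ε} = { 'a' } — disjoint from FOLLOW(B)
  B → - c S: FIRST \ {ε} = { '-' } — disjoint from FOLLOW(B)
  B → ε: FIRST \ {ε} = { } — this is the only nullable alternative, skip

P, S have no nullable alternative, so no FIRST/FOLLOW check is needed there.

No FIRST/FOLLOW conflicts found.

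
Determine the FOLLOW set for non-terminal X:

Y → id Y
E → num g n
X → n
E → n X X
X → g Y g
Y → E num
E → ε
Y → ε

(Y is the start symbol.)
To compute FOLLOW(X), find every occurrence of X on a right-hand side N → α X β: add FIRST(β) \ {ε}, and if β is empty or nullable also add FOLLOW(N). Iterate to a fixed point.

In E → n X X: X is followed by X, add FIRST(X) \ {ε} = { 'g', 'n' }
In E → n X X: X is at the end, add FOLLOW(E)

The FOLLOW sets referred to above (computed the same way, to a fixed point):
  FOLLOW(E) = { 'num' }

Taking the union: FOLLOW(X) = { 'g', 'n', 'num' }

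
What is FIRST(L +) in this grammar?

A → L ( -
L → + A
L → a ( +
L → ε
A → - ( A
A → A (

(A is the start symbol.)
{ '+', 'a' }

FIRST sets of the non-terminals involved (from the grammar, by fixed-point iteration):
  FIRST(L) = { '+', 'a', ε }

To compute FIRST(L +), process the symbols left to right:
Symbol L is a non-terminal. Add FIRST(L) \ {ε} = { '+', 'a' }
L is nullable (ε ∈ FIRST(L)), continue to the next symbol.
Symbol + is a terminal. Add '+' and stop.
FIRST(L +) = { '+', 'a' }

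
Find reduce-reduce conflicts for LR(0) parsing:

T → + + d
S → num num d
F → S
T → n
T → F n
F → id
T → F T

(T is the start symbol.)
Augment with T' → T and build the canonical LR(0) collection (I0 = CLOSURE({[T' → . T]}), then GOTO on every symbol after a dot until no new states appear). It has 14 states:
  I0: { [F → . S], [F → . id], [S → . num num d], [T → . + + d], [T → . F T], [T → . F n], [T → . n], [T' → . T] }  — shift
  I1: { [T → + . + d] }  — shift
  I2: { [F → . S], [F → . id], [S → . num num d], [T → . + + d], [T → . F T], [T → . F n], [T → . n], [T → F . T], [T → F . n] }  — shift
  I3: { [F → S .] }  — reduce
  I4: { [T' → T .] }  — accept
  I5: { [F → id .] }  — reduce
  I6: { [T → n .] }  — reduce
  I7: { [S → num . num d] }  — shift
  I8: { [S → num num . d] }  — shift
  I9: { [S → num num d .] }  — reduce
  I10: { [T → F T .] }  — reduce
  I11: { [T → F n .], [T → n .] }  — 2 reduces
  I12: { [T → + + . d] }  — shift
  I13: { [T → + + d .] }  — reduce

I11 contains complete items [T → F n .], [T → n .] — reduce-reduce conflict.

Answer: Yes — I11: [T → F n .] vs [T → n .]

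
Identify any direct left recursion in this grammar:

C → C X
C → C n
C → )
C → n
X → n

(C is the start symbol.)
Yes, C is left-recursive

Direct left recursion occurs when N → N α for some non-terminal N (the right-hand side begins with the left-hand side itself).

C → C X: LEFT RECURSIVE (starts with C)
C → C n: LEFT RECURSIVE (starts with C)
C → ): starts with ')'
C → n: starts with n
X → n: starts with n

The grammar has direct left recursion on: C.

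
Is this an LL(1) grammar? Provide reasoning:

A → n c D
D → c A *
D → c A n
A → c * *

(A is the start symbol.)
For A:
  PREDICT(A → n c D) = { 'n' }
  PREDICT(A → c '*' '*') = { 'c' }
For D:
  PREDICT(D → c A '*') = { 'c' }
  PREDICT(D → c A n) = { 'c' }

Conflict found: Predict set conflict for D: { 'c' }
The grammar is NOT LL(1).

Answer: No. Predict set conflict for D: { 'c' }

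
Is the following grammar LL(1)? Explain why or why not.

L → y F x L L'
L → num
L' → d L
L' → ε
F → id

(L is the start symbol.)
No. Predict set conflict for L': { 'd' }

A grammar is LL(1) if for each non-terminal N with multiple productions, the predict sets of those productions are pairwise disjoint, where PREDICT(N → α) = (FIRST(α) \ {ε}) ∪ (FOLLOW(N) if α ⇒* ε).

Relevant sets:
  FOLLOW(L') = { $, 'd' }

For L:
  PREDICT(L → y F x L L') = { 'y' }
  PREDICT(L → num) = { 'num' }
For L':
  PREDICT(L' → d L) = { 'd' }
  PREDICT(L' → ε) = { $, 'd' }
F has a single production, so nothing to check there.

Conflict found: Predict set conflict for L': { 'd' }
The grammar is NOT LL(1).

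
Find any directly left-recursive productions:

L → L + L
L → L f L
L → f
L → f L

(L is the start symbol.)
Yes, L is left-recursive

L → L + L: LEFT RECURSIVE (starts with L)
L → L f L: LEFT RECURSIVE (starts with L)
L → f: starts with f
L → f L: starts with f

The grammar has direct left recursion on: L.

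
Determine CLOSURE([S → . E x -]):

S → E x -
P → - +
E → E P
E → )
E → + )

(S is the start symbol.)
To compute CLOSURE, for each item [A → α.Bβ] where B is a non-terminal, add [B → .γ] for all productions B → γ; repeat for the newly added items until nothing changes.

Start with: [S → . E x -]
  [S → . E x -] has the dot before E: add [E → . E P], [E → . )], [E → . + )]
No further items can be added.

CLOSURE = { [E → . )], [E → . + )], [E → . E P], [S → . E x -] }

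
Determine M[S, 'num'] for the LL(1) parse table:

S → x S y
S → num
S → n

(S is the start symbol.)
To find M[S, 'num'], we find productions for S where 'num' is in the predict set (PREDICT(N → α) = (FIRST(α) \ {ε}) ∪ (FOLLOW(N) if α ⇒* ε)).

S → x S y: PREDICT = { 'x' }
S → num: PREDICT = { 'num' }
  'num' is in predict set, so this production goes in M[S, 'num']
S → n: PREDICT = { 'n' }

M[S, 'num'] = S → num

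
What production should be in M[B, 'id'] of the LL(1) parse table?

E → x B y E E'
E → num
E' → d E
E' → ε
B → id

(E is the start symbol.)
B → id

To find M[B, 'id'], we find productions for B where 'id' is in the predict set (PREDICT(N → α) = (FIRST(α) \ {ε}) ∪ (FOLLOW(N) if α ⇒* ε)).

B → id: PREDICT = { 'id' }
  'id' is in predict set, so this production goes in M[B, 'id']

M[B, 'id'] = B → id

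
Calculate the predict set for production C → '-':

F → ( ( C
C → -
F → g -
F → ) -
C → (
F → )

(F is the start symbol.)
PREDICT(C → '-') = (FIRST(RHS) \ {ε}) ∪ (FOLLOW(C) if ε ∈ FIRST(RHS), i.e. RHS ⇒* ε)
FIRST('-') = { '-' }
ε ∉ FIRST('-'), so FOLLOW(C) is not added.
PREDICT(C → '-') = { '-' }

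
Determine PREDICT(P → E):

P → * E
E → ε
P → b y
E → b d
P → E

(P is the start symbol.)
PREDICT(P → E) = (FIRST(RHS) \ {ε}) ∪ (FOLLOW(P) if ε ∈ FIRST(RHS), i.e. RHS ⇒* ε)
FIRST(E) = { 'b', ε }
FIRST(E) = { 'b', ε }
ε ∈ FIRST(E) (the right-hand side is nullable), so add FOLLOW(P) = { $ }
PREDICT(P → E) = { $, 'b' }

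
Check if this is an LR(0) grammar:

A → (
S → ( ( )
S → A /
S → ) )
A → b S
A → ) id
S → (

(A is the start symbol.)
Augment with A' → A and build the canonical LR(0) collection (I0 = CLOSURE({[A' → . A]}), then GOTO on every symbol after a dot until no new states appear). It has 14 states:
  I0: { [A → . (], [A → . ) id], [A → . b S], [A' → . A] }  — shift
  I1: { [A → ( .] }  — reduce
  I2: { [A → ) . id] }  — shift
  I3: { [A' → A .] }  — accept
  I4: { [A → . (], [A → . ) id], [A → . b S], [A → b . S], [S → . ( ( )], [S → . (], [S → . ) )], [S → . A /] }  — shift
  I5: { [A → ( .], [S → ( . ( )], [S → ( .] }  — shift, 2 reduces
  I6: { [A → ) . id], [S → ) . )] }  — shift
  I7: { [S → A . /] }  — shift
  I8: { [A → b S .] }  — reduce
  I9: { [S → A / .] }  — reduce
  I10: { [S → ) ) .] }  — reduce
  I11: { [A → ) id .] }  — reduce
  I12: { [S → ( ( . )] }  — shift
  I13: { [S → ( ( ) .] }  — reduce

Conflict in state I5:
  Shift-reduce conflict between [A → ( .] and [S → ( . ( )]
So the grammar is NOT LR(0).

Answer: No. Shift-reduce conflict between [A → ( .] and [S → ( . ( )]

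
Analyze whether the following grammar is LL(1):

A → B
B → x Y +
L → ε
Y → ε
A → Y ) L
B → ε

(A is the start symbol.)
A grammar is LL(1) if for each non-terminal N with multiple productions, the predict sets of those productions are pairwise disjoint, where PREDICT(N → α) = (FIRST(α) \ {ε}) ∪ (FOLLOW(N) if α ⇒* ε).

Relevant sets:
  FIRST(B) = { 'x', ε }
  FIRST(Y) = { ε }
  FOLLOW(A) = { $ }
  FOLLOW(B) = { $ }

For A:
  PREDICT(A → B) = { $, 'x' }
  PREDICT(A → Y ')' L) = { ')' }
For B:
  PREDICT(B → x Y '+') = { 'x' }
  PREDICT(B → ε) = { $ }
L, Y have a single production, so nothing to check there.

All predict sets are disjoint. The grammar IS LL(1).

Answer: Yes, the grammar is LL(1).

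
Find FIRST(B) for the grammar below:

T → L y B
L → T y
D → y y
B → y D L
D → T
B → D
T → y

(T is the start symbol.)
To compute FIRST(B), examine every production with B on the left-hand side, reading each right-hand side left to right until a non-nullable symbol is reached.

FIRST sets of the other non-terminals involved (by the same procedure, iterated to a fixed point):
  FIRST(D) = { 'y' }

From B → y D L:
  - y is a terminal: add 'y' and stop
From B → D:
  - D is a non-terminal: add FIRST(D) \ {ε} = { 'y' }
    D is not nullable, so stop

Collecting: FIRST(B) = { 'y' }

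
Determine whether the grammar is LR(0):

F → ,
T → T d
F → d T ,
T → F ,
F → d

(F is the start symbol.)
A grammar is LR(0) if no state in the canonical LR(0) collection has:
  - both a shift item (dot before a terminal) and a complete item (shift-reduce conflict), or
  - two or more complete items (reduce-reduce conflict; the accept item [F' → F .] counts as a complete item here).

Augment with F' → F and build the canonical LR(0) collection (I0 = CLOSURE({[F' → . F]}), then GOTO on every symbol after a dot until no new states appear). It has 9 states:
  I0: { [F → . ,], [F → . d T ,], [F → . d], [F' → . F] }  — shift
  I1: { [F → , .] }  — reduce
  I2: { [F' → F .] }  — accept
  I3: { [F → . ,], [F → . d T ,], [F → . d], [F → d . T ,], [F → d .], [T → . F ,], [T → . T d] }  — shift, reduce
  I4: { [T → F . ,] }  — shift
  I5: { [F → d T . ,], [T → T . d] }  — shift
  I6: { [F → d T , .] }  — reduce
  I7: { [T → T d .] }  — reduce
  I8: { [T → F , .] }  — reduce

Conflict in state I3:
  Shift-reduce conflict between [F → d .] and [F → . ,]
So the grammar is NOT LR(0).

Answer: No. Shift-reduce conflict between [F → d .] and [F → . ,]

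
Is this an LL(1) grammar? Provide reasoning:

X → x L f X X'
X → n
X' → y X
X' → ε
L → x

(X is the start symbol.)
No. Predict set conflict for X': { 'y' }

A grammar is LL(1) if for each non-terminal N with multiple productions, the predict sets of those productions are pairwise disjoint, where PREDICT(N → α) = (FIRST(α) \ {ε}) ∪ (FOLLOW(N) if α ⇒* ε).

Relevant sets:
  FOLLOW(X') = { $, 'y' }

For X:
  PREDICT(X → x L f X X') = { 'x' }
  PREDICT(X → n) = { 'n' }
For X':
  PREDICT(X' → y X) = { 'y' }
  PREDICT(X' → ε) = { $, 'y' }
L has a single production, so nothing to check there.

Conflict found: Predict set conflict for X': { 'y' }
The grammar is NOT LL(1).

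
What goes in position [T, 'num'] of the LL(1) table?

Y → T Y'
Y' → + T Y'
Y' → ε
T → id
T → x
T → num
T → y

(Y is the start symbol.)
To find M[T, 'num'], we find productions for T where 'num' is in the predict set (PREDICT(N → α) = (FIRST(α) \ {ε}) ∪ (FOLLOW(N) if α ⇒* ε)).

T → id: PREDICT = { 'id' }
T → x: PREDICT = { 'x' }
T → num: PREDICT = { 'num' }
  'num' is in predict set, so this production goes in M[T, 'num']
T → y: PREDICT = { 'y' }

M[T, 'num'] = T → num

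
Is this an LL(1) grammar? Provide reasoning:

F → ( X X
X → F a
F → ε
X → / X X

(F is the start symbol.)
Yes, the grammar is LL(1).

Relevant sets:
  FIRST(F) = { '(', ε }
  FOLLOW(F) = { $, 'a' }

For F:
  PREDICT(F → '(' X X) = { '(' }
  PREDICT(F → ε) = { $, 'a' }
For X:
  PREDICT(X → F a) = { '(', 'a' }
  PREDICT(X → '/' X X) = { '/' }

All predict sets are disjoint. The grammar IS LL(1).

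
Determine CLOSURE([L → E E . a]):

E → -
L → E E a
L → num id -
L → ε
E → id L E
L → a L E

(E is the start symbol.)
To compute CLOSURE, for each item [A → α.Bβ] where B is a non-terminal, add [B → .γ] for all productions B → γ; repeat for the newly added items until nothing changes.

Start with: [L → E E . a]
The dot precedes the terminal a, so nothing is added.

CLOSURE = { [L → E E . a] }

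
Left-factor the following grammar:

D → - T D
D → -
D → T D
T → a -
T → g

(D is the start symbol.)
Left-factoring transforms A → αβ₁ | αβ₂ into A → αA' and A' → β₁ | β₂
(α is the longest common prefix among the alternatives). Repeat until
no nonterminal has two alternatives with a common prefix.

Round 1: D has alternatives sharing prefix '-'. Introduce D': D → - D'
  Add: D' → T D
  Add: D' → ε

No remaining common prefixes — done.

Resulting grammar:
D → - D'
D' → T D
D' → ε
D → T D
T → a -
T → g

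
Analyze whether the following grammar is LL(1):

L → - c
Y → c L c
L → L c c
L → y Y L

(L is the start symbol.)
A grammar is LL(1) if for each non-terminal N with multiple productions, the predict sets of those productions are pairwise disjoint, where PREDICT(N → α) = (FIRST(α) \ {ε}) ∪ (FOLLOW(N) if α ⇒* ε).

Relevant sets:
  FIRST(L) = { '-', 'y' }

For L:
  PREDICT(L → '-' c) = { '-' }
  PREDICT(L → L c c) = { '-', 'y' }
  PREDICT(L → y Y L) = { 'y' }
Y has a single production, so nothing to check there.

Conflict found: Predict set conflict for L: { '-' }
The grammar is NOT LL(1).

Answer: No. Predict set conflict for L: { '-' }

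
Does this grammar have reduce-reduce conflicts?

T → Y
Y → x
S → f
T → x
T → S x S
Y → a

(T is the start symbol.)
Yes — I6: [T → x .] vs [Y → x .]

A reduce-reduce conflict occurs when an LR(0) state has two complete items [A → α .] and [B → β .] — both call for a reduction, and with no lookahead the parser cannot choose between them.

Augment with T' → T and build the canonical LR(0) collection (I0 = CLOSURE({[T' → . T]}), then GOTO on every symbol after a dot until no new states appear). It has 9 states:
  I0: { [S → . f], [T → . S x S], [T → . Y], [T → . x], [T' → . T], [Y → . a], [Y → . x] }  — shift
  I1: { [T → S . x S] }  — shift
  I2: { [T' → T .] }  — accept
  I3: { [T → Y .] }  — reduce
  I4: { [Y → a .] }  — reduce
  I5: { [S → f .] }  — reduce
  I6: { [T → x .], [Y → x .] }  — 2 reduces
  I7: { [S → . f], [T → S x . S] }  — shift
  I8: { [T → S x S .] }  — reduce

I6 contains complete items [T → x .], [Y → x .] — reduce-reduce conflict.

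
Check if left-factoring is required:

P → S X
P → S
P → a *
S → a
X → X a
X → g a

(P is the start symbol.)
Left-factoring is needed when two productions for the same non-terminal
share a common prefix on the right-hand side.

Productions for P:
  P → S X
  P → S
  P → a *
Productions for X:
  X → X a
  X → g a

Found common prefix 'S' in productions for P

Answer: Yes, P has productions with common prefix 'S'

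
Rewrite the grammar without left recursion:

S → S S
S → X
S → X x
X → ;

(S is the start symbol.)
S → X S'
S → X x S'
S' → S S'
S' → ε
X → ;

S is directly left-recursive. The standard transformation for
  A → A α₁ | ... | A α_m | β₁ | ... | β_n
is
  A  → β₁ A' | ... | β_n A'
  A' → α₁ A' | ... | α_m A' | ε

S → X becomes S → X S'
S → X x becomes S → X x S'
S → S S becomes S' → S S'
Add S' → ε

Productions for other non-terminals are unchanged:
  X → ;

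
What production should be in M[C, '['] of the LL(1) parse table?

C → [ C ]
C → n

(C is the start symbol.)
C → [ C ]

To find M[C, '['], we find productions for C where '[' is in the predict set (PREDICT(N → α) = (FIRST(α) \ {ε}) ∪ (FOLLOW(N) if α ⇒* ε)).

C → [ C ]: PREDICT = { '[' }
  '[' is in predict set, so this production goes in M[C, '[']
C → n: PREDICT = { 'n' }

M[C, '['] = C → [ C ]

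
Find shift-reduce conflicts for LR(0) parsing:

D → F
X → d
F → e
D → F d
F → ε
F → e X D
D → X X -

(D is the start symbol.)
Yes — I0: [F → .] vs [F → . e]; I2: [D → F .] vs [D → F . d]; I5: [F → e .] vs [X → . d]; I6: [F → .] vs [F → . e]

A shift-reduce conflict occurs when an LR(0) state has both:
  - a complete (reduce) item [A → α .] (dot at the end), and
  - a shift item [B → β . c γ] (dot before a terminal).

Augment with D' → D and build the canonical LR(0) collection (I0 = CLOSURE({[D' → . D]}), then GOTO on every symbol after a dot until no new states appear). It has 11 states:
  I0: { [D → . F d], [D → . F], [D → . X X -], [D' → . D], [F → . e X D], [F → . e], [F → .], [X → . d] }  — shift, reduce
  I1: { [D' → D .] }  — accept
  I2: { [D → F . d], [D → F .] }  — shift, reduce
  I3: { [D → X . X -], [X → . d] }  — shift
  I4: { [X → d .] }  — reduce
  I5: { [F → e . X D], [F → e .], [X → . d] }  — shift, reduce
  I6: { [D → . F d], [D → . F], [D → . X X -], [F → . e X D], [F → . e], [F → .], [F → e X . D], [X → . d] }  — shift, reduce
  I7: { [F → e X D .] }  — reduce
  I8: { [D → X X . -] }  — shift
  I9: { [D → X X - .] }  — reduce
  I10: { [D → F d .] }  — reduce

I0 contains reduce item [F → .] and shift items [F → . e], [F → . e X D], [X → . d] — shift-reduce conflict.
I2 contains reduce item [D → F .] and shift item [D → F . d] — shift-reduce conflict.
I5 contains reduce item [F → e .] and shift item [X → . d] — shift-reduce conflict.
I6 contains reduce item [F → .] and shift items [F → . e], [F → . e X D], [X → . d] — shift-reduce conflict.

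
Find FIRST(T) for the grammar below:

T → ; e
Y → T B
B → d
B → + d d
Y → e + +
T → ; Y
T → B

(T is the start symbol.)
FIRST sets of the other non-terminals involved (by the same procedure, iterated to a fixed point):
  FIRST(B) = { '+', 'd' }

From T → ; e:
  - ';' is a terminal: add ';' and stop
From T → ; Y:
  - ';' is a terminal: add ';' and stop
From T → B:
  - B is a non-terminal: add FIRST(B) \ {ε} = { '+', 'd' }
    B is not nullable, so stop

Collecting: FIRST(T) = { '+', ';', 'd' }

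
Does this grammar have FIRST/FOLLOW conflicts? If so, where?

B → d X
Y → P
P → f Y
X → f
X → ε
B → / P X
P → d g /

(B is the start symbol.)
No FIRST/FOLLOW conflicts.

A FIRST/FOLLOW conflict occurs when a non-terminal N has a nullable alternative N → β (β ⇒* ε) and another alternative N → α with FIRST(α) ∩ FOLLOW(N) ≠ ∅: on such a lookahead the parser cannot decide between expanding α and letting N vanish via β.

Nullable non-terminals: X.

X: nullable alternative(s) X → ε; FOLLOW(X) = { $ }
  X → f: FIRST \ {ε} = { 'f' } — disjoint from FOLLOW(X)
  X → ε: FIRST \ {ε} = { } — this is the only nullable alternative, skip

B, P, Y have no nullable alternative, so no FIRST/FOLLOW check is needed there.

No FIRST/FOLLOW conflicts found.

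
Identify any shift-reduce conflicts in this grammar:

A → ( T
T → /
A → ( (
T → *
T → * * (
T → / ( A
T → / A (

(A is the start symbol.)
Augment with A' → A and build the canonical LR(0) collection (I0 = CLOSURE({[A' → . A]}), then GOTO on every symbol after a dot until no new states appear). It has 14 states:
  I0: { [A → . ( (], [A → . ( T], [A' → . A] }  — shift
  I1: { [A → ( . (], [A → ( . T], [T → . * * (], [T → . *], [T → . / ( A], [T → . / A (], [T → . /] }  — shift
  I2: { [A' → A .] }  — accept
  I3: { [A → ( ( .] }  — reduce
  I4: { [T → * . * (], [T → * .] }  — shift, reduce
  I5: { [A → . ( (], [A → . ( T], [T → / . ( A], [T → / . A (], [T → / .] }  — shift, reduce
  I6: { [A → ( T .] }  — reduce
  I7: { [A → ( . (], [A → ( . T], [A → . ( (], [A → . ( T], [T → . * * (], [T → . *], [T → . / ( A], [T → . / A (], [T → . /], [T → / ( . A] }  — shift
  I8: { [T → / A . (] }  — shift
  I9: { [T → / A ( .] }  — reduce
  I10: { [A → ( ( .], [A → ( . (], [A → ( . T], [T → . * * (], [T → . *], [T → . / ( A], [T → . / A (], [T → . /] }  — shift, reduce
  I11: { [T → / ( A .] }  — reduce
  I12: { [T → * * . (] }  — shift
  I13: { [T → * * ( .] }  — reduce

I4 contains reduce item [T → * .] and shift item [T → * . * (] — shift-reduce conflict.
I5 contains reduce item [T → / .] and shift items [A → . ( (], [A → . ( T], [T → / . ( A] — shift-reduce conflict.
I10 contains reduce item [A → ( ( .] and shift items [A → ( . (], [T → . *], [T → . * * (], [T → . /], [T → . / ( A], [T → . / A (] — shift-reduce conflict.

Answer: Yes — I4: [T → * .] vs [T → * . * (]; I5: [T → / .] vs [A → . ( (]; I10: [A → ( ( .] vs [A → ( . (]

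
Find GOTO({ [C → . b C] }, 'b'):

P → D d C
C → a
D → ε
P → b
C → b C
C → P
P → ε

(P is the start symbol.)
GOTO(I, 'b') = CLOSURE({ [A → αX.β] : [A → α.Xβ] ∈ I, X = 'b' })

Items with dot before 'b', with the dot advanced:
  [C → . b C] → [C → b . C]
Closure of the advanced items:
  [C → b . C] has the dot before C: add [C → . a], [C → . b C], [C → . P]
  [C → . P] has the dot before P: add [P → . D d C], [P → . b], [P → .]
  [P → . D d C] has the dot before D: add [D → .]

GOTO = { [C → . P], [C → . a], [C → . b C], [C → b . C], [D → .], [P → . D d C], [P → . b], [P → .] }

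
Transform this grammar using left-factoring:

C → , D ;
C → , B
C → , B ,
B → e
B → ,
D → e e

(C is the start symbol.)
Left-factoring transforms A → αβ₁ | αβ₂ into A → αA' and A' → β₁ | β₂
(α is the longest common prefix among the alternatives). Repeat until
no nonterminal has two alternatives with a common prefix.

Round 1: C has alternatives sharing prefix ','. Introduce C': C → , C'
  Add: C' → D ;
  Add: C' → B
  Add: C' → B ,

Round 2: C' has alternatives sharing prefix 'B'. Introduce C'': C' → B C''
  Add: C'' → ε
  Add: C'' → ,

No remaining common prefixes — done.

Resulting grammar:
C → , C'
C' → D ;
C' → B C''
C'' → ε
C'' → ,
B → e
B → ,
D → e e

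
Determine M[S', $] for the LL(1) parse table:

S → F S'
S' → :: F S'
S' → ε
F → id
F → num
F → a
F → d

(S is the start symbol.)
S' → ε

To find M[S', $], we find productions for S' where $ is in the predict set (PREDICT(N → α) = (FIRST(α) \ {ε}) ∪ (FOLLOW(N) if α ⇒* ε)).

Relevant sets:
  FOLLOW(S') = { $ }

S' → :: F S': PREDICT = { '::' }
S' → ε: PREDICT = { $ }
  $ is in predict set, so this production goes in M[S', $]

M[S', $] = S' → ε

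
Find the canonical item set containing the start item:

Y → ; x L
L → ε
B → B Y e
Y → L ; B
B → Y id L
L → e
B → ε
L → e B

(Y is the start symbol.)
{ [L → . e B], [L → . e], [L → .], [Y → . ; x L], [Y → . L ; B], [Y' → . Y] }

First, augment the grammar with Y' → Y
I₀ = CLOSURE({ [Y' → . Y] }):
  [Y' → . Y] has the dot before Y: add [Y → . ; x L], [Y → . L ; B]
  [Y → . L ; B] has the dot before L: add [L → .], [L → . e], [L → . e B]
No further items can be added.

I₀ = { [L → . e B], [L → . e], [L → .], [Y → . ; x L], [Y → . L ; B], [Y' → . Y] }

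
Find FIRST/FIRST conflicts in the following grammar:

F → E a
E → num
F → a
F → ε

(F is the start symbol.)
No FIRST/FIRST conflicts.

A FIRST/FIRST conflict occurs when two productions N → α and N → β for the same non-terminal have FIRST(α) ∩ FIRST(β) ≠ ∅ (with ε ∈ FIRST of a nullable right-hand side, so two nullable alternatives also conflict).

FIRST sets of the non-terminals at (or reachable through a nullable prefix from) the front of some alternative:
  FIRST(E) = { 'num' }

Productions for F:
  F → E a: FIRST = { 'num' }
  F → a: FIRST = { 'a' }
  F → ε: FIRST = { ε }
E has only one production, so no FIRST/FIRST conflict is possible there.

All alternatives of each non-terminal have pairwise disjoint FIRST sets.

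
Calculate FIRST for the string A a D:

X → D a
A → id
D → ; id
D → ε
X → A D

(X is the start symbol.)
FIRST sets of the non-terminals involved (from the grammar, by fixed-point iteration):
  FIRST(A) = { 'id' }

To compute FIRST(A a D), process the symbols left to right:
Symbol A is a non-terminal. Add FIRST(A) \ {ε} = { 'id' }
A is not nullable (ε ∉ FIRST(A)), so stop here.
FIRST(A a D) = { 'id' }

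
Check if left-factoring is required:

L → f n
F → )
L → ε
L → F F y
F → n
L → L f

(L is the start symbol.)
No, left-factoring is not needed

Left-factoring is needed when two productions for the same non-terminal
share a common prefix on the right-hand side.

Productions for L:
  L → f n
  L → ε
  L → F F y
  L → L f
Productions for F:
  F → )
  F → n

No common prefixes found.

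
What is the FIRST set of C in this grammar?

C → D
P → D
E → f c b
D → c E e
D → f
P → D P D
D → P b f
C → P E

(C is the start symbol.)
{ 'c', 'f' }

To compute FIRST(C), examine every production with C on the left-hand side, reading each right-hand side left to right until a non-nullable symbol is reached.

FIRST sets of the other non-terminals involved (by the same procedure, iterated to a fixed point):
  FIRST(D) = { 'c', 'f' }
  FIRST(P) = { 'c', 'f' }

From C → D:
  - D is a non-terminal: add FIRST(D) \ {ε} = { 'c', 'f' }
    D is not nullable, so stop
From C → P E:
  - P is a non-terminal: add FIRST(P) \ {ε} = { 'c', 'f' }
    P is not nullable, so stop

Collecting: FIRST(C) = { 'c', 'f' }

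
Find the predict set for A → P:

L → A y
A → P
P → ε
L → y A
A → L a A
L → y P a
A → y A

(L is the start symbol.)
{ $, 'a', 'y' }

PREDICT(A → P) = (FIRST(RHS) \ {ε}) ∪ (FOLLOW(A) if ε ∈ FIRST(RHS), i.e. RHS ⇒* ε)
FIRST(P) = { ε }
FIRST(P) = { ε }
ε ∈ FIRST(P) (the right-hand side is nullable), so add FOLLOW(A) = { $, 'a', 'y' }
PREDICT(A → P) = { $, 'a', 'y' }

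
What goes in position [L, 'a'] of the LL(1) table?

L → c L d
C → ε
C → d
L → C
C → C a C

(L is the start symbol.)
L → C

To find M[L, 'a'], we find productions for L where 'a' is in the predict set (PREDICT(N → α) = (FIRST(α) \ {ε}) ∪ (FOLLOW(N) if α ⇒* ε)).

Relevant sets:
  FIRST(C) = { 'a', 'd', ε }
  FOLLOW(L) = { $, 'd' }

L → c L d: PREDICT = { 'c' }
L → C: PREDICT = { $, 'a', 'd' }
  'a' is in predict set, so this production goes in M[L, 'a']

M[L, 'a'] = L → C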